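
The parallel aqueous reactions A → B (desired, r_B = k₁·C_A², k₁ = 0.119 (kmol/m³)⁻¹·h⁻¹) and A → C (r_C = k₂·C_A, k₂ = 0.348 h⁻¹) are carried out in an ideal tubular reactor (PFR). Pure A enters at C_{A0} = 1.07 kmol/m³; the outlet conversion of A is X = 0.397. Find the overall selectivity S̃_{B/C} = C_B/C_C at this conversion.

C_A = C_{A0}(1−X) = 0.6452 kmol/m³.
Along a PFR/batch, dC_C/dC_A = −r_C/(r_B+r_C) = −k₂/(k₂+k₁·C_A).
Integrating from C_{A0} to C_A: C_C = (0.348/0.119)·ln[(0.348+0.119·1.07)/(0.348+0.119·0.645)] = 2.924·ln(0.4753/0.4248) = 0.3288 kmol/m³.
Then C_B = (C_{A0}−C_A) − C_C = 0.4248 − 0.3288 = 0.09598 kmol/m³.
S̃_{B/C} = C_B/C_C = 0.09598/0.3288 = 0.292.

0.292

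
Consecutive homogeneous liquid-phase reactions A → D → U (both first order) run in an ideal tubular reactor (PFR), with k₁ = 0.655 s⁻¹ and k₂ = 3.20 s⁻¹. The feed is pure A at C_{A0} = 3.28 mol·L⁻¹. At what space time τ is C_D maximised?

For first-order series the maximum of C_D occurs at τ_opt = ln(k₂/k₁)/(k₂−k₁).
= ln(3.20/0.655)/(3.20−0.655) = ln(4.885)/2.545 = 1.586/2.545 = 0.623 s.

0.623 s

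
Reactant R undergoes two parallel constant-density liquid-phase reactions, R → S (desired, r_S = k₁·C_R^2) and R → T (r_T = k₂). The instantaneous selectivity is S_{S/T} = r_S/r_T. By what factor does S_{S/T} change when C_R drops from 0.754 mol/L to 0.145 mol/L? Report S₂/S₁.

0.0370

S_{S/T} = (k₁/k₂)·C_R^2, so S₂/S₁ = (C_{R,2}/C_{R,1})^2.
= (0.145/0.754)^2 = (0.1923)^2 = 0.0370.
Selectivity toward S falls as C_R falls — high-concentration operation is favoured.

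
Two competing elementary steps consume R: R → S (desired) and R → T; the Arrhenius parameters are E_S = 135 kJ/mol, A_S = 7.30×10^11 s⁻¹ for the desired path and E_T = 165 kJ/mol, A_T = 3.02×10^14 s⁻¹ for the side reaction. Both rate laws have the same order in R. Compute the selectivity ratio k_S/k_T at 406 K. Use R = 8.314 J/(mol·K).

17.5

k_S/k_T = (A_S/A_T)·exp[−(E_S−E_T)/(RT)] = (A_S/A_T)·exp[(E_T−E_S)/(RT)].
(E_T−E_S)/(RT) = (165−135)×10³/(8.314×406) = 30000/3375 = 8.888.
k_S/k_T = (7.30×10^11/3.02×10^14)·exp(8.888) = 0.002417 × 7242 = 17.5.
Since E_S < E_T, lowering the temperature improves selectivity toward S.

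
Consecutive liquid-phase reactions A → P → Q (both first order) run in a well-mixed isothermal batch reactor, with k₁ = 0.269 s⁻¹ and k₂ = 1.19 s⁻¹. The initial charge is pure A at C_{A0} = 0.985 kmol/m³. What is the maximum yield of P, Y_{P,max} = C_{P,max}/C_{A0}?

At the optimum, C_{P,max}/C_{A0} = (k₁/k₂)^[k₂/(k₂−k₁)].
= (0.269/1.19)^(1.19/(1.19−0.269)) = (0.2261)^(1.292) = 0.1464.

0.146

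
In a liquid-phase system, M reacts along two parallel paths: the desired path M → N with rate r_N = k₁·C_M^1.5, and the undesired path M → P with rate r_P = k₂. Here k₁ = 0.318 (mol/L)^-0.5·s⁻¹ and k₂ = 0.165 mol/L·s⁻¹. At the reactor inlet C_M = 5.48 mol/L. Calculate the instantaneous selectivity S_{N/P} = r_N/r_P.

24.7

S_{N/P} = r_N/r_P = (k₁·C_M^1.5)/(k₂) = (k₁/k₂)·C_M^1.5.
= (0.318×5.480^1.5) / (0.165) = 4.079/0.1650 = 24.7.
Since the desired path is higher order in M, keeping C_M high (PFR or concentrated feed) favours N.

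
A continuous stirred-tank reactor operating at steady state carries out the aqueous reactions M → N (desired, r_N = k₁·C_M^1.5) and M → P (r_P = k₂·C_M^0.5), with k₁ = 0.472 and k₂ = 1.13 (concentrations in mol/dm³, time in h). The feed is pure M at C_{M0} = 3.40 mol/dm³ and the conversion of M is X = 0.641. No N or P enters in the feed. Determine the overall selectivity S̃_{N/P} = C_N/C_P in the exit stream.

Exit C_M = C_{M0}(1−X) = 3.40×0.359 = 1.221 mol/dm³.
In a CSTR the entire volume is at exit conditions, so r_N = 0.472×1.221^1.5 = 0.6365 and r_P = 1.13×1.221^0.5 = 1.248.
Overall selectivity = C_N/C_P = r_Nτ/(r_Pτ) = r_N/r_P = 0.510.

0.510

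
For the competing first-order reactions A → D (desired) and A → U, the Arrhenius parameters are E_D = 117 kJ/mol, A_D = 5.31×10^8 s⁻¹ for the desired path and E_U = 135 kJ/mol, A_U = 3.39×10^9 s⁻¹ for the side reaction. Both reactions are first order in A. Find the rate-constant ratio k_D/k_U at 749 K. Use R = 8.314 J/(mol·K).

Since both paths have the same order in A, the concentration cancels and S_{D/U} = k_D/k_U = (A_D/A_U)·exp[(E_U−E_D)/(RT)].
(E_U−E_D)/(RT) = (135−117)×10³/(8.314×749) = 18000/6227 = 2.891.
k_D/k_U = (5.31×10^8/3.39×10^9)·exp(2.891) = 0.1566 × 18.00 = 2.82.

2.82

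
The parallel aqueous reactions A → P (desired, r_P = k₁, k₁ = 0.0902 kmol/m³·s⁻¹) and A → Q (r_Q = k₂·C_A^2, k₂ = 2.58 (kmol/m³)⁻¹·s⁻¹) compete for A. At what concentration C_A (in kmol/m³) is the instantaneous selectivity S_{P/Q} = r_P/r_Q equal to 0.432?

0.284 kmol/m³

S_{P/Q} = (k₁/k₂)·C_A^-2 ⇒ C_A = (S·k₂/k₁)^(-0.5).
= (0.432×2.58/0.0902)^(-0.5) = (12.36)^(-0.5) = 0.284 kmol/m³.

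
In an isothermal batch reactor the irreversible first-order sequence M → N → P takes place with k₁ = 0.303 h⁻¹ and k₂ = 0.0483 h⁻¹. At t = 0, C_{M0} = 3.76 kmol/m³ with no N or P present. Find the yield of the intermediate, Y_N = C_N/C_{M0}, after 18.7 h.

The intermediate concentration in a first-order A→B→C sequence is C_N = k₁C_{M0}(e^(−k₁t) − e^(−k₂t))/(k₂−k₁).
e^(−k₁t) = e^(−0.303×18.7) = e^(−5.666) = 0.003461; e^(−k₂t) = e^(−0.9032) = 0.4053.
C_N = 0.303×3.76/(0.0483−0.303) × (0.003461−0.4053) = (-4.473)×(-0.4018) = 1.797 kmol/m³.
Y_N = C_N/C_{M0} = 1.797/3.76 = 0.478.

0.478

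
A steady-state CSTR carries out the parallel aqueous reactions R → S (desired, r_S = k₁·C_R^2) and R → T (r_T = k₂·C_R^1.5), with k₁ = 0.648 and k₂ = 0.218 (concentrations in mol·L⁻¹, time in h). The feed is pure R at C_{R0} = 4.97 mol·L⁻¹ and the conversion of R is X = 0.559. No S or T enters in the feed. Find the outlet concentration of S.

Exit C_R = C_{R0}(1−X) = 4.97×0.441 = 2.192 mol·L⁻¹.
Rates in a CSTR are evaluated at the outlet concentration: r_S = 0.648×2.192^2 = 3.113, r_T = 0.218×2.192^1.5 = 0.7074.
Fraction of consumed R going to S: r_S/(r_S+r_T) = 0.8148.
C_S = 0.8148·C_{R0}·X = 0.8148×4.97×0.559 = 2.26 mol·L⁻¹.

2.26 mol·L⁻¹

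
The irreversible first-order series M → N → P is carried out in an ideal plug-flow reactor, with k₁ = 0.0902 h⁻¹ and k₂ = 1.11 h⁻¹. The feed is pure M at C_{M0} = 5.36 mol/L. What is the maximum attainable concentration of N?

0.349 mol/L

For a first-order series the maximum intermediate yield is C_{N,max}/C_{M0} = (k₁/k₂)^[k₂/(k₂−k₁)].
= (0.0902/1.11)^(1.11/(1.11−0.0902)) = (0.08126)^(1.088) = 0.06508.
C_{N,max} = 0.06508×5.36 = 0.349 mol/L.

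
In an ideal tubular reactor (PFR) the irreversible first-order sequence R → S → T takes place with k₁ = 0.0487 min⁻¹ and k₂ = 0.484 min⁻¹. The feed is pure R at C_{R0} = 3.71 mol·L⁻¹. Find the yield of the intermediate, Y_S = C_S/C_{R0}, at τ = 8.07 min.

0.0733

Solving the coupled first-order balances gives C_S(τ) = [k₁/(k₂−k₁)]·C_{R0}·(e^(−k₁τ) − e^(−k₂τ)).
e^(−k₁τ) = e^(−0.0487×8.07) = e^(−0.3930) = 0.6750; e^(−k₂τ) = e^(−3.906) = 0.02012.
C_S = 0.0487×3.71/(0.484−0.0487) × (0.6750−0.02012) = 0.4151×0.6549 = 0.2718 mol·L⁻¹.
Y_S = C_S/C_{R0} = 0.2718/3.71 = 0.0733.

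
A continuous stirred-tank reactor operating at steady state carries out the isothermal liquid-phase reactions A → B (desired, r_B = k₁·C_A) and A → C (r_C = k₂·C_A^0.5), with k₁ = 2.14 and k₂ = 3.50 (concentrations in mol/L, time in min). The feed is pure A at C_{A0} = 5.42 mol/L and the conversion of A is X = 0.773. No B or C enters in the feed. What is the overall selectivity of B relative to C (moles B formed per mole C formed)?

0.678

Exit C_A = C_{A0}(1−X) = 5.42×0.227 = 1.230 mol/L.
A CSTR operates uniformly at the exit composition, giving r_B = 2.633 and r_C = 3.882 (each k·C_A^n at C_A = 1.230).
Overall selectivity = C_B/C_C = r_Bτ/(r_Cτ) = r_B/r_C = 0.678.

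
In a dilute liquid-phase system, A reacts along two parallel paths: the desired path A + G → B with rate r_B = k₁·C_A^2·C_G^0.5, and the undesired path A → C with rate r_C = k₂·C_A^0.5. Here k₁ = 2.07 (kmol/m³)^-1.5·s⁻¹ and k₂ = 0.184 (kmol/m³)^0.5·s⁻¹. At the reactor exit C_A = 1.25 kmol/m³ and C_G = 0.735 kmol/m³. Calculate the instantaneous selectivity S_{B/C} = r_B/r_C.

13.5

S_{B/C} = r_B/r_C = (k₁·C_A^2·C_G^0.5)/(k₂·C_A^0.5) = (k₁/k₂)·C_A^1.5·C_G^0.5.
= (2.07×1.250^2×0.7350^0.5) / (0.184×1.250^0.5) = 2.773/0.2057 = 13.5.
Since the desired path is higher order in A, keeping C_A high (PFR or concentrated feed) favours B.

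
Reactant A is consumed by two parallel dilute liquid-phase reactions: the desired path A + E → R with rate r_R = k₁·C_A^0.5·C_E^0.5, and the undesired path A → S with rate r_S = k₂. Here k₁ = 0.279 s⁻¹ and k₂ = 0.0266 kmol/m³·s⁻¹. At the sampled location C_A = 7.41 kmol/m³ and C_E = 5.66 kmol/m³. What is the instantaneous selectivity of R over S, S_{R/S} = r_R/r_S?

S_{R/S} = r_R/r_S = (k₁·C_A^0.5·C_E^0.5)/(k₂) = (k₁/k₂)·C_A^0.5·C_E^0.5.
= (0.279×7.410^0.5×5.660^0.5) / (0.0266) = 1.807/0.02660 = 67.9.
Since the desired path is higher order in A, keeping C_A high (PFR or concentrated feed) favours R.

67.9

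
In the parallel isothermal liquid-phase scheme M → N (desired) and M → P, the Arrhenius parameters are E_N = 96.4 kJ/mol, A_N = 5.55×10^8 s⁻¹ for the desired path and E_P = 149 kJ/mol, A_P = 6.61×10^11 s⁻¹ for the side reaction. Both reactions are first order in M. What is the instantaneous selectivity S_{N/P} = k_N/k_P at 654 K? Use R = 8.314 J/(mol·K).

13.3

k_N/k_P = (A_N/A_P)·exp[−(E_N−E_P)/(RT)] = (A_N/A_P)·exp[(E_P−E_N)/(RT)].
(E_P−E_N)/(RT) = (149−96.4)×10³/(8.314×654) = 52600/5437 = 9.674.
k_N/k_P = (5.55×10^8/6.61×10^11)·exp(9.674) = 8.396×10^-4 × 15896 = 13.3.
Since E_N < E_P, lowering the temperature improves selectivity toward N.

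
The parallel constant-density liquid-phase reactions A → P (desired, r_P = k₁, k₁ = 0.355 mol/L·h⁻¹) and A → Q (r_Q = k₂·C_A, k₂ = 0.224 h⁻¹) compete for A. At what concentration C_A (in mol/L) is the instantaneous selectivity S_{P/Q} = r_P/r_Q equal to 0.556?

S_{P/Q} = (k₁/k₂)·C_A⁻¹ ⇒ C_A = (S·k₂/k₁)^(-1).
= (0.556×0.224/0.355)^(-1) = (0.3508)^(-1) = 2.85 mol/L.

2.85 mol/L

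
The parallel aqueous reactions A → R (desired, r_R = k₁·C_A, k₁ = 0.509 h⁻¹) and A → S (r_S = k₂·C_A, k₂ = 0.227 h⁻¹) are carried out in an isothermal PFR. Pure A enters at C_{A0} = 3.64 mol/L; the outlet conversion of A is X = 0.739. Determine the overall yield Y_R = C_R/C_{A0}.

0.511

C_A = C_{A0}(1−X) = 0.9500 mol/L.
Both paths are first order in A, so the instantaneous fraction to R is constant: dC_R/d(−C_A) = k₁/(k₁+k₂) = 0.6916.
C_R = 0.6916·(C_{A0}−C_A) = 0.6916×2.690 = 1.86 mol/L.
Y_R = C_R/C_{A0} = 1.860/3.64 = 0.511.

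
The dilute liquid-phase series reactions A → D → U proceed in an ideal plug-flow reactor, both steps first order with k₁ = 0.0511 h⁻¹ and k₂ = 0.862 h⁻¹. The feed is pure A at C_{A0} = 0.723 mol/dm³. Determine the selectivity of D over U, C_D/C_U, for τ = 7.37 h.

0.159

Solving the coupled first-order balances gives C_D(τ) = [k₁/(k₂−k₁)]·C_{A0}·(e^(−k₁τ) − e^(−k₂τ)).
e^(−k₁τ) = e^(−0.0511×7.37) = e^(−0.3766) = 0.6862; e^(−k₂τ) = e^(−6.353) = 0.001742.
C_D = 0.0511×0.723/(0.862−0.0511) × (0.6862−0.001742) = 0.04556×0.6844 = 0.03118 mol/dm³.
C_A = C_{A0}e^(−k₁τ) = 0.4961 mol/dm³, so C_U = C_{A0}−C_A−C_D = 0.1957 mol/dm³; C_D/C_U = 0.159.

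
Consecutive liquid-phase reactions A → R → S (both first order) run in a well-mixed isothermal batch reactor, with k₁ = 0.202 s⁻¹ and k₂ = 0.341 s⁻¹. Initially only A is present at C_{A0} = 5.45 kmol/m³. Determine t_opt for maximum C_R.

3.77 s

For first-order series the maximum of C_R occurs at t_opt = ln(k₂/k₁)/(k₂−k₁).
= ln(0.341/0.202)/(0.341−0.202) = ln(1.688)/0.1390 = 0.5236/0.1390 = 3.77 s.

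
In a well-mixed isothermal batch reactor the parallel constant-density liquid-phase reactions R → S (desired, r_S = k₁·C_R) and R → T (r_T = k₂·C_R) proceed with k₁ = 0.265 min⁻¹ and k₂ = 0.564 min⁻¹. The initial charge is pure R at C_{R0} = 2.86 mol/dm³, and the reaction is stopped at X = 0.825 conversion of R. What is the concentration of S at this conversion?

0.754 mol/dm³

C_R = C_{R0}(1−X) = 0.5005 mol/dm³.
Both paths are first order in R, so the instantaneous fraction to S is constant: dC_S/d(−C_R) = k₁/(k₁+k₂) = 0.3197.
C_S = 0.3197·(C_{R0}−C_R) = 0.3197×2.359 = 0.754 mol/dm³.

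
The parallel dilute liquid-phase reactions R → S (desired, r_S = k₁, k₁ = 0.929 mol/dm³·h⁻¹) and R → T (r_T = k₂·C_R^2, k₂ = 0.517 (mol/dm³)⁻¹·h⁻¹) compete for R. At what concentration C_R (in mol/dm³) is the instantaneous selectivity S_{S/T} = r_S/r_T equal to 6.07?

S_{S/T} = (k₁/k₂)·C_R^-2 ⇒ C_R = (S·k₂/k₁)^(-0.5).
= (6.07×0.517/0.929)^(-0.5) = (3.378)^(-0.5) = 0.544 mol/dm³.

0.544 mol/dm³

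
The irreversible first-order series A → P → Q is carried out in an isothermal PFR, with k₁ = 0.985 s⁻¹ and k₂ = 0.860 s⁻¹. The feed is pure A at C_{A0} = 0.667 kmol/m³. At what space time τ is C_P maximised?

1.09 s

For first-order series the maximum of C_P occurs at τ_opt = ln(k₂/k₁)/(k₂−k₁).
= ln(0.860/0.985)/(0.860−0.985) = ln(0.8731)/-0.1250 = -0.1357/-0.1250 = 1.09 s.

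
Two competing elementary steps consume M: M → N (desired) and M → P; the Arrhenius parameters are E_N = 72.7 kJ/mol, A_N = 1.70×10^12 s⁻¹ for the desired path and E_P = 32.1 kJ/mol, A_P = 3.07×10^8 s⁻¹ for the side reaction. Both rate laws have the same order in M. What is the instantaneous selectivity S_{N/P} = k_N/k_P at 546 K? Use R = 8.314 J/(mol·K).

k_N/k_P = (A_N/A_P)·exp[−(E_N−E_P)/(RT)] = (A_N/A_P)·exp[(E_P−E_N)/(RT)].
(E_P−E_N)/(RT) = (32.1−72.7)×10³/(8.314×546) = -40600/4539 = -8.944.
k_N/k_P = (1.70×10^12/3.07×10^8)·exp(-8.944) = 5537 × 1.305×10^-4 = 0.723.

0.723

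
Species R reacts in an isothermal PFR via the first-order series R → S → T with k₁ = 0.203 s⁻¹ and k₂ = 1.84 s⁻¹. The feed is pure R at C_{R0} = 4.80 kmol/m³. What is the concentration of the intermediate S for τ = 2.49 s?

0.353 kmol/m³

Solving the coupled first-order balances gives C_S(τ) = [k₁/(k₂−k₁)]·C_{R0}·(e^(−k₁τ) − e^(−k₂τ)).
e^(−k₁τ) = e^(−0.203×2.49) = e^(−0.5055) = 0.6032; e^(−k₂τ) = e^(−4.582) = 0.01024.
C_S = 0.203×4.80/(1.84−0.203) × (0.6032−0.01024) = 0.5952×0.5930 = 0.3530 kmol/m³.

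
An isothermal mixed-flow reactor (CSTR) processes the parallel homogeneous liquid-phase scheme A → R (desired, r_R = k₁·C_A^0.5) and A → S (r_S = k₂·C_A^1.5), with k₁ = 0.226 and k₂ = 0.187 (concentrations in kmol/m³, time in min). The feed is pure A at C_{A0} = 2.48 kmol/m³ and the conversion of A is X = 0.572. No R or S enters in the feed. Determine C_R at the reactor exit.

Exit C_A = C_{A0}(1−X) = 2.48×0.428 = 1.061 kmol/m³.
Rates in a CSTR are evaluated at the outlet concentration: r_R = 0.226×1.061^0.5 = 0.2328, r_S = 0.187×1.061^1.5 = 0.2045.
Fraction of consumed A going to R: r_R/(r_R+r_S) = 0.5324.
C_R = 0.5324·C_{A0}·X = 0.5324×2.48×0.572 = 0.755 kmol/m³.

0.755 kmol/m³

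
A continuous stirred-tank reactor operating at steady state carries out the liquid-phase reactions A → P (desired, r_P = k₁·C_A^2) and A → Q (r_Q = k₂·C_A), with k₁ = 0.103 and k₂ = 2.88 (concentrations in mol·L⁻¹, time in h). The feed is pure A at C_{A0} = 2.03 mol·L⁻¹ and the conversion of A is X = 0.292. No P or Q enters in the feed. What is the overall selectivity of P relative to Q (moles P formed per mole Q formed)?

Exit C_A = C_{A0}(1−X) = 2.03×0.708 = 1.437 mol·L⁻¹.
In a CSTR the entire volume is at exit conditions, so r_P = 0.103×1.437^2 = 0.2128 and r_Q = 2.88×1.437 = 4.139.
Overall selectivity = C_P/C_Q = r_Pτ/(r_Qτ) = r_P/r_Q = 0.0514.

0.0514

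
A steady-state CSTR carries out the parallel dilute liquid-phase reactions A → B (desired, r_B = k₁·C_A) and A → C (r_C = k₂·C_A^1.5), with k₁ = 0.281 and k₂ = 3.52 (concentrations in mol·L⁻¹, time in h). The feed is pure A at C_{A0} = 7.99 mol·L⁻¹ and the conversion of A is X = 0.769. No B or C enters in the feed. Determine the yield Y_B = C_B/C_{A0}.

0.0427

Exit C_A = C_{A0}(1−X) = 7.99×0.231 = 1.846 mol·L⁻¹.
Rates in a CSTR are evaluated at the outlet concentration: r_B = 0.281×1.846 = 0.5186, r_C = 3.52×1.846^1.5 = 8.826.
Fraction of consumed A going to B: r_B/(r_B+r_C) = 0.05550.
C_B = 0.05550·C_{A0}·X = 0.05550×7.99×0.769 = 0.341 mol·L⁻¹; Y_B = C_B/C_{A0} = 0.0427.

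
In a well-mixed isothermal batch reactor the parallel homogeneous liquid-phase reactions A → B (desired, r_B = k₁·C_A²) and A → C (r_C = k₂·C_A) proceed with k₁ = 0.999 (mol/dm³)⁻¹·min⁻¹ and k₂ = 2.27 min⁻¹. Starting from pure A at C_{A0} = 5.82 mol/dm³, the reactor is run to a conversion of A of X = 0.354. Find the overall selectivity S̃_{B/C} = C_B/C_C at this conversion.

C_A = C_{A0}(1−X) = 3.760 mol/dm³.
Along a PFR/batch, dC_C/dC_A = −r_C/(r_B+r_C) = −k₂/(k₂+k₁·C_A).
Integrating from C_{A0} to C_A: C_C = (2.27/0.999)·ln[(2.27+0.999·5.82)/(2.27+0.999·3.76)] = 2.272·ln(8.084/6.026) = 0.6677 mol/dm³.
Then C_B = (C_{A0}−C_A) − C_C = 2.060 − 0.6677 = 1.393 mol/dm³.
S̃_{B/C} = C_B/C_C = 1.393/0.6677 = 2.09.

2.09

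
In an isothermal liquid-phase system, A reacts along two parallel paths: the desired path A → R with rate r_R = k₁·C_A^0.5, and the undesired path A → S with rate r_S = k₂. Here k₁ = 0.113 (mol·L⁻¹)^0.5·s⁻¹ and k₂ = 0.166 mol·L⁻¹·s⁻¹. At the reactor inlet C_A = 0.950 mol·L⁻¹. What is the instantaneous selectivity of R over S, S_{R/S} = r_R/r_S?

S_{R/S} = r_R/r_S = (k₁·C_A^0.5)/(k₂) = (k₁/k₂)·C_A^0.5.
= (0.113×0.9500^0.5) / (0.166) = 0.1101/0.1660 = 0.663.

0.663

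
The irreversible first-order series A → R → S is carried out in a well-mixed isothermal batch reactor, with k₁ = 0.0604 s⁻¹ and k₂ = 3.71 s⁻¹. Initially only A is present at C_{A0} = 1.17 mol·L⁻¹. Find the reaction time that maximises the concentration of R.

For first-order series the maximum of C_R occurs at t_opt = ln(k₂/k₁)/(k₂−k₁).
= ln(3.71/0.0604)/(3.71−0.0604) = ln(61.42)/3.650 = 4.118/3.650 = 1.13 s.

1.13 s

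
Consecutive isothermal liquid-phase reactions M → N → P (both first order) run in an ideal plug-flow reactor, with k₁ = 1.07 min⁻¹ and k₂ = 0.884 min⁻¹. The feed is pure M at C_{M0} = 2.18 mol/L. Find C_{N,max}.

0.880 mol/L

Evaluating C_N at τ_opt = ln(k₂/k₁)/(k₂−k₁) gives C_{N,max}/C_{M0} = (k₁/k₂)^[k₂/(k₂−k₁)].
= (1.07/0.884)^(0.884/(0.884−1.07)) = (1.210)^(-4.753) = 0.4035.
C_{N,max} = 0.4035×2.18 = 0.880 mol/L.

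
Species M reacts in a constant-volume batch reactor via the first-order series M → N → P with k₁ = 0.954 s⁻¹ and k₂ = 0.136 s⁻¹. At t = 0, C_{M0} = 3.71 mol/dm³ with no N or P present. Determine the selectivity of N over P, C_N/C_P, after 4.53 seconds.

1.65

For first-order series with pure M initially, C_N(t) = k₁C_{M0}/(k₂−k₁)·(e^(−k₁t) − e^(−k₂t)).
e^(−k₁t) = e^(−0.954×4.53) = e^(−4.322) = 0.01328; e^(−k₂t) = e^(−0.6161) = 0.5401.
C_N = 0.954×3.71/(0.136−0.954) × (0.01328−0.5401) = (-4.327)×(-0.5268) = 2.279 mol/dm³.
C_M = C_{M0}e^(−k₁t) = 0.04926 mol/dm³, so C_P = C_{M0}−C_M−C_N = 1.381 mol/dm³; C_N/C_P = 1.65.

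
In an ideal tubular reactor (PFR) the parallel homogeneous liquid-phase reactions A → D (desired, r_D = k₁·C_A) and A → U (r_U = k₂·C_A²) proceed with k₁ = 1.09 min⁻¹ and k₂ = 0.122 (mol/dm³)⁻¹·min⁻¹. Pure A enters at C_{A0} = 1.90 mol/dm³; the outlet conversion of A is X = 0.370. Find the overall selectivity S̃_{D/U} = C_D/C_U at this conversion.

5.78

C_A = C_{A0}(1−X) = 1.197 mol/dm³.
Along a PFR/batch, dC_D/dC_A = −r_D/(r_D+r_U) = −k₁/(k₁+k₂·C_A).
Integrating from C_{A0} to C_A: C_D = (1.09/0.122)·ln[(1.09+0.122·1.90)/(1.09+0.122·1.20)] = 8.934·ln(1.322/1.236) = 0.5994 mol/dm³.
C_U = (C_{A0}−C_A)−C_D = 0.1036 mol/dm³; S̃_{D/U} = 0.5994/0.1036 = 5.78.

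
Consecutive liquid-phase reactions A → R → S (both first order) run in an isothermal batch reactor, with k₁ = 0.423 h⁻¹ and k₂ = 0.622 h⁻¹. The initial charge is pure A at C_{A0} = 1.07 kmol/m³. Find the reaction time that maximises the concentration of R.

1.94 h

The intermediate peaks when r₁ = r₂, i.e. k₁e^(−k₁t) = k₂e^(−k₂t), giving t_opt = ln(k₂/k₁)/(k₂−k₁).
= ln(0.622/0.423)/(0.622−0.423) = ln(1.470)/0.1990 = 0.3856/0.1990 = 1.94 h.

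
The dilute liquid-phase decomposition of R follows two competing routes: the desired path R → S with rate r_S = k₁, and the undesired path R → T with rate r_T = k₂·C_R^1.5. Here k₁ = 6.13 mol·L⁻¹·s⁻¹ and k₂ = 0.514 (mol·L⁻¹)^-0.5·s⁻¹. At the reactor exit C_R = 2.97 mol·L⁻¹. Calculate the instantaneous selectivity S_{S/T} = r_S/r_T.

S_{S/T} = r_S/r_T = (k₁)/(k₂·C_R^1.5) = (k₁/k₂)·C_R^-1.5.
= (6.13) / (0.514×2.970^1.5) = 6.130/2.631 = 2.33.
The undesired path is higher order in R, so low C_R (CSTR or dilute feed) favours S.

2.33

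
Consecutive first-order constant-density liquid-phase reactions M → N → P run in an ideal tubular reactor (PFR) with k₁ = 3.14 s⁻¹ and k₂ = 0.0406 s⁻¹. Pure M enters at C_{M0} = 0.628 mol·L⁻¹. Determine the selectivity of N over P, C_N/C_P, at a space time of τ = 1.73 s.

For first-order series with pure M initially, C_N(τ) = k₁C_{M0}/(k₂−k₁)·(e^(−k₁τ) − e^(−k₂τ)).
e^(−k₁τ) = e^(−3.14×1.73) = e^(−5.432) = 0.004373; e^(−k₂τ) = e^(−0.07024) = 0.9322.
C_N = 3.14×0.628/(0.0406−3.14) × (0.004373−0.9322) = (-0.6362)×(-0.9278) = 0.5903 mol·L⁻¹.
C_M = C_{M0}e^(−k₁τ) = 0.002747 mol·L⁻¹, so C_P = C_{M0}−C_M−C_N = 0.03496 mol·L⁻¹; C_N/C_P = 16.9.

16.9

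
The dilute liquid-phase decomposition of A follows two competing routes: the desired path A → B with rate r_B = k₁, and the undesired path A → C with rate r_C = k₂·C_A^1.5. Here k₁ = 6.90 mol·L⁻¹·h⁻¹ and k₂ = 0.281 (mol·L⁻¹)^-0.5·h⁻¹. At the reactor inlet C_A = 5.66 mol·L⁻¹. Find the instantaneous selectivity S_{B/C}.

S_{B/C} = r_B/r_C = (k₁)/(k₂·C_A^1.5) = (k₁/k₂)·C_A^-1.5.
= (6.90) / (0.281×5.660^1.5) = 6.900/3.784 = 1.82.
The undesired path is higher order in A, so low C_A (CSTR or dilute feed) favours B.

1.82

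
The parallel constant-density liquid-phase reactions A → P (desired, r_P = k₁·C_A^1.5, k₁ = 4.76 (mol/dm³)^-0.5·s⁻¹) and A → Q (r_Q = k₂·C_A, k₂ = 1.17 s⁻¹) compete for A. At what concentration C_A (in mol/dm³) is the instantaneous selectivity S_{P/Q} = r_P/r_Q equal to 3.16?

S_{P/Q} = (k₁/k₂)·C_A^0.5 ⇒ C_A = (S·k₂/k₁)^(2).
= (3.16×1.17/4.76)^(2) = (0.7767)^(2) = 0.603 mol/dm³.

0.603 mol/dm³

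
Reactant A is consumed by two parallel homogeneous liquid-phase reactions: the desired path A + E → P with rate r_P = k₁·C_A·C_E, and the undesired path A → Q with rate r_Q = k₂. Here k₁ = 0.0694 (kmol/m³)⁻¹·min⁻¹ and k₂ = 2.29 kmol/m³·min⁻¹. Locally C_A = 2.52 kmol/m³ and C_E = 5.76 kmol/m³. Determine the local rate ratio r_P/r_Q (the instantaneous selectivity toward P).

0.440

S_{P/Q} = r_P/r_Q = (k₁·C_A·C_E)/(k₂) = (k₁/k₂)·C_A·C_E.
= (0.0694×2.520×5.760) / (2.29) = 1.007/2.290 = 0.440.
Since the desired path is higher order in A, keeping C_A high (PFR or concentrated feed) favours P.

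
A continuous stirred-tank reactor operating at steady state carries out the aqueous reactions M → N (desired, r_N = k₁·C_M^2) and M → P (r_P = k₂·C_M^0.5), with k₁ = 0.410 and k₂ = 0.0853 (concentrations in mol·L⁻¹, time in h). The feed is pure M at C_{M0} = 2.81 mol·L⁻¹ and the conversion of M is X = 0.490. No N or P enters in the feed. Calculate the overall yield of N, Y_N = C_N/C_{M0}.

0.437

Exit C_M = C_{M0}(1−X) = 2.81×0.510 = 1.433 mol·L⁻¹.
In a CSTR the entire volume is at exit conditions, so r_N = 0.410×1.433^2 = 0.8420 and r_P = 0.0853×1.433^0.5 = 0.1021.
Fraction of consumed M going to N: r_N/(r_N+r_P) = 0.8918.
C_N = 0.8918·C_{M0}·X = 0.8918×2.81×0.490 = 1.23 mol·L⁻¹; Y_N = C_N/C_{M0} = 0.437.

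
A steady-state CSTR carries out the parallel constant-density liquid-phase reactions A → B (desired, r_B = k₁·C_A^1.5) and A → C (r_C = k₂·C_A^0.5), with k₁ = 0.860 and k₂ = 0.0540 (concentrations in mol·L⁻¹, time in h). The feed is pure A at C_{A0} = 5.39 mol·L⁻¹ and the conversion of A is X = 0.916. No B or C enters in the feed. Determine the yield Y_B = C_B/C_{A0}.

Exit C_A = C_{A0}(1−X) = 5.39×0.0840 = 0.4528 mol·L⁻¹.
Rates in a CSTR are evaluated at the outlet concentration: r_B = 0.860×0.4528^1.5 = 0.2620, r_C = 0.0540×0.4528^0.5 = 0.03634.
Fraction of consumed A going to B: r_B/(r_B+r_C) = 0.8782.
C_B = 0.8782·C_{A0}·X = 0.8782×5.39×0.916 = 4.34 mol·L⁻¹; Y_B = C_B/C_{A0} = 0.804.

0.804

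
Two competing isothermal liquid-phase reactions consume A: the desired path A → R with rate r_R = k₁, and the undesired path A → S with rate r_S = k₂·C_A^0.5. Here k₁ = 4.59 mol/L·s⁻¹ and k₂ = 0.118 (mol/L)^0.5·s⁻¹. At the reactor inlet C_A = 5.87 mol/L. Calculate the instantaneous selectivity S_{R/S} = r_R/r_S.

16.1

S_{R/S} = r_R/r_S = (k₁)/(k₂·C_A^0.5) = (k₁/k₂)·C_A^-0.5.
= (4.59) / (0.118×5.870^0.5) = 4.590/0.2859 = 16.1.
The undesired path is higher order in A, so low C_A (CSTR or dilute feed) favours R.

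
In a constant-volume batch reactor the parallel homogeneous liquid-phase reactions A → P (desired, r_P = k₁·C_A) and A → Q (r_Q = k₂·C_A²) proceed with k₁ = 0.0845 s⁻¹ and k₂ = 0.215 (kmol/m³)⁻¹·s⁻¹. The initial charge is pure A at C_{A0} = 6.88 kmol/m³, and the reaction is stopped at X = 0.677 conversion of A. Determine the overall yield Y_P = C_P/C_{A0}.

0.0584

C_A = C_{A0}(1−X) = 2.222 kmol/m³.
Along a PFR/batch, dC_P/dC_A = −r_P/(r_P+r_Q) = −k₁/(k₁+k₂·C_A).
Integrating from C_{A0} to C_A: C_P = (0.0845/0.215)·ln[(0.0845+0.215·6.88)/(0.0845+0.215·2.22)] = 0.3930·ln(1.564/0.5623) = 0.4020 kmol/m³.
Y_P = C_P/C_{A0} = 0.4020/6.88 = 0.0584.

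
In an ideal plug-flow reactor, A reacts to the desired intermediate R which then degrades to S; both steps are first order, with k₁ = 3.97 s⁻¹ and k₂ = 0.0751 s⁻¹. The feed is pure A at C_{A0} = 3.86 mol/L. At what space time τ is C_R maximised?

For first-order series the maximum of C_R occurs at τ_opt = ln(k₂/k₁)/(k₂−k₁).
= ln(0.0751/3.97)/(0.0751−3.97) = ln(0.01892)/-3.895 = -3.968/-3.895 = 1.02 s.

1.02 s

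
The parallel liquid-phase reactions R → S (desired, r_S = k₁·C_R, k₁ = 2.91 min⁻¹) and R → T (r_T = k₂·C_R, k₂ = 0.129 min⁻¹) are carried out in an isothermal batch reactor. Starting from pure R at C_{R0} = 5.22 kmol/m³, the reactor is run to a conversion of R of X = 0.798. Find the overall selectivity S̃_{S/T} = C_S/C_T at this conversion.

C_R = C_{R0}(1−X) = 1.054 kmol/m³.
Both paths are first order in R, so the instantaneous fraction to S is constant: dC_S/d(−C_R) = k₁/(k₁+k₂) = 0.9576.
C_S = 0.9576·(C_{R0}−C_R) = 0.9576×4.166 = 3.99 kmol/m³.
C_T = (C_{R0}−C_R)−C_S = 0.1768 kmol/m³; S̃_{S/T} = 3.989/0.1768 = 22.6.

22.6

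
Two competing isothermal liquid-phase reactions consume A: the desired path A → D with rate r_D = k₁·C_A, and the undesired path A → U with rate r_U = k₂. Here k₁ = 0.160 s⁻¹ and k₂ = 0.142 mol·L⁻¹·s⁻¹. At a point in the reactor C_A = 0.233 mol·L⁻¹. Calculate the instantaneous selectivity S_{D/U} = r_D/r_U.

S_{D/U} = r_D/r_U = (k₁·C_A)/(k₂) = (k₁/k₂)·C_A.
= (0.160×0.2330) / (0.142) = 0.03728/0.1420 = 0.263.

0.263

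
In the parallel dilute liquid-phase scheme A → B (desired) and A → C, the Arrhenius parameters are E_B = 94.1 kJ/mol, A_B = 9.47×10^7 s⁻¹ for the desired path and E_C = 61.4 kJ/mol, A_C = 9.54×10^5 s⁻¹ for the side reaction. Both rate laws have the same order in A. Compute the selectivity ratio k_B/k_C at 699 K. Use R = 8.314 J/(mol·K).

0.357

k_B/k_C = (A_B/A_C)·exp[−(E_B−E_C)/(RT)] = (A_B/A_C)·exp[(E_C−E_B)/(RT)].
(E_C−E_B)/(RT) = (61.4−94.1)×10³/(8.314×699) = -32700/5811 = -5.627.
k_B/k_C = (9.47×10^7/9.54×10^5)·exp(-5.627) = 99.27 × 0.003600 = 0.357.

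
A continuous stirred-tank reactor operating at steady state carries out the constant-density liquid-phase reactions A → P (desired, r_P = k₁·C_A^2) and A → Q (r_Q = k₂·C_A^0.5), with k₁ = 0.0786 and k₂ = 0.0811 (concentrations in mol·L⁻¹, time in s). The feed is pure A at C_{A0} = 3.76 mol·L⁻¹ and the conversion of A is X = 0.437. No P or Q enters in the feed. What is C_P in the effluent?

Exit C_A = C_{A0}(1−X) = 3.76×0.563 = 2.117 mol·L⁻¹.
In a CSTR the entire volume is at exit conditions, so r_P = 0.0786×2.117^2 = 0.3522 and r_Q = 0.0811×2.117^0.5 = 0.1180.
Fraction of consumed A going to P: r_P/(r_P+r_Q) = 0.7491.
C_P = 0.7491·C_{A0}·X = 0.7491×3.76×0.437 = 1.23 mol·L⁻¹.

1.23 mol·L⁻¹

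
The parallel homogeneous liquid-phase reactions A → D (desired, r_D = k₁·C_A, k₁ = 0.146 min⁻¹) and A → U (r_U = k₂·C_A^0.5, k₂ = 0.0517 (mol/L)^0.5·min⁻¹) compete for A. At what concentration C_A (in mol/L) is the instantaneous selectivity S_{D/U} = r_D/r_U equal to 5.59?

3.92 mol/L

S_{D/U} = (k₁/k₂)·C_A^0.5 ⇒ C_A = (S·k₂/k₁)^(2).
= (5.59×0.0517/0.146)^(2) = (1.979)^(2) = 3.92 mol/L.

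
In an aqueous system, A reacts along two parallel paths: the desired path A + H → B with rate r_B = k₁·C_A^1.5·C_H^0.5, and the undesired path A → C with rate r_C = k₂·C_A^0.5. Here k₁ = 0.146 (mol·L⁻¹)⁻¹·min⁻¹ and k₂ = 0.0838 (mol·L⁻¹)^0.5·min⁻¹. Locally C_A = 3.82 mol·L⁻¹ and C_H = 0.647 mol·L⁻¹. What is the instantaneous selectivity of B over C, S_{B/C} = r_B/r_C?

5.35

S_{B/C} = r_B/r_C = (k₁·C_A^1.5·C_H^0.5)/(k₂·C_A^0.5) = (k₁/k₂)·C_A·C_H^0.5.
= (0.146×3.820^1.5×0.6470^0.5) / (0.0838×3.820^0.5) = 0.8768/0.1638 = 5.35.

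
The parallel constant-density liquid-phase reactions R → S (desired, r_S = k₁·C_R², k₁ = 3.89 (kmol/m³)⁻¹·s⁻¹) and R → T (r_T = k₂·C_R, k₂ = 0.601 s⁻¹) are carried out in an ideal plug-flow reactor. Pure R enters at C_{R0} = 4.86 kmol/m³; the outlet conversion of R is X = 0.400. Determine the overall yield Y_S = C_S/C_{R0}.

0.384

C_R = C_{R0}(1−X) = 2.916 kmol/m³.
Along a PFR/batch, dC_T/dC_R = −r_T/(r_S+r_T) = −k₂/(k₂+k₁·C_R).
Integrating from C_{R0} to C_R: C_T = (0.601/3.89)·ln[(0.601+3.89·4.86)/(0.601+3.89·2.92)] = 0.1545·ln(19.51/11.94) = 0.07578 kmol/m³.
Then C_S = (C_{R0}−C_R) − C_T = 1.944 − 0.07578 = 1.868 kmol/m³.
Y_S = C_S/C_{R0} = 1.868/4.86 = 0.384.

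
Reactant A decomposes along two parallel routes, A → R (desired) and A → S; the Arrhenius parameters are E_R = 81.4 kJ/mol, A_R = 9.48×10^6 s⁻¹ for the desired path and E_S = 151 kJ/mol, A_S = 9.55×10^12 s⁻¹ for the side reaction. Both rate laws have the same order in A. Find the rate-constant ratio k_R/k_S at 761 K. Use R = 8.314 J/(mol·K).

With equal orders, S_{R/S} = k_R/k_S = (A_R/A_S)·exp[(E_S−E_R)/(RT)].
(E_S−E_R)/(RT) = (151−81.4)×10³/(8.314×761) = 69600/6327 = 11.00.
k_R/k_S = (9.48×10^6/9.55×10^12)·exp(11.00) = 9.927×10^-7 × 59907 = 0.0595.

0.0595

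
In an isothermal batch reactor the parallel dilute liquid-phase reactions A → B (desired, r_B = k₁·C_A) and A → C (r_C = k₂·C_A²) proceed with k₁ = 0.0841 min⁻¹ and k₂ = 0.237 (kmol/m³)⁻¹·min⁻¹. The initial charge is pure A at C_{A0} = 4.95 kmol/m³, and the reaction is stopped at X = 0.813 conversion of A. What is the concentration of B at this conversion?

0.504 kmol/m³

C_A = C_{A0}(1−X) = 0.9257 kmol/m³.
Along a PFR/batch, dC_B/dC_A = −r_B/(r_B+r_C) = −k₁/(k₁+k₂·C_A).
Integrating from C_{A0} to C_A: C_B = (0.0841/0.237)·ln[(0.0841+0.237·4.95)/(0.0841+0.237·0.926)] = 0.3549·ln(1.257/0.3035) = 0.5044 kmol/m³.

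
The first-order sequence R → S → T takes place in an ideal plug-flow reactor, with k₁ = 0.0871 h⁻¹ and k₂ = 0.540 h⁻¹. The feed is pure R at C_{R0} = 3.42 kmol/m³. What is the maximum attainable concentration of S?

0.388 kmol/m³

Evaluating C_S at τ_opt = ln(k₂/k₁)/(k₂−k₁) gives C_{S,max}/C_{R0} = (k₁/k₂)^[k₂/(k₂−k₁)].
= (0.0871/0.540)^(0.540/(0.540−0.0871)) = (0.1613)^(1.192) = 0.1136.
C_{S,max} = 0.1136×3.42 = 0.388 kmol/m³.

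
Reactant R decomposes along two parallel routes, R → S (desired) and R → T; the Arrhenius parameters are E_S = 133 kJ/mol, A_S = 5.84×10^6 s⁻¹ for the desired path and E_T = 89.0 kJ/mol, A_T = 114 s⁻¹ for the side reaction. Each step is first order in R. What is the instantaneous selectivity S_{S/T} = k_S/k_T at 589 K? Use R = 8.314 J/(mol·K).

With equal orders, S_{S/T} = k_S/k_T = (A_S/A_T)·exp[(E_T−E_S)/(RT)].
(E_T−E_S)/(RT) = (89.0−133)×10³/(8.314×589) = -44000/4897 = -8.985.
k_S/k_T = (5.84×10^6/114)·exp(-8.985) = 51228 × 1.253×10^-4 = 6.42.

6.42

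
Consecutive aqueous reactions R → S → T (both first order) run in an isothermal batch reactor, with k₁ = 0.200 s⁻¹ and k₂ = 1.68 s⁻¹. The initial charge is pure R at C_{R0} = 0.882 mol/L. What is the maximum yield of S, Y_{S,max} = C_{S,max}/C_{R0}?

0.0893

For a first-order series the maximum intermediate yield is C_{S,max}/C_{R0} = (k₁/k₂)^[k₂/(k₂−k₁)].
= (0.200/1.68)^(1.68/(1.68−0.200)) = (0.1190)^(1.135) = 0.08929.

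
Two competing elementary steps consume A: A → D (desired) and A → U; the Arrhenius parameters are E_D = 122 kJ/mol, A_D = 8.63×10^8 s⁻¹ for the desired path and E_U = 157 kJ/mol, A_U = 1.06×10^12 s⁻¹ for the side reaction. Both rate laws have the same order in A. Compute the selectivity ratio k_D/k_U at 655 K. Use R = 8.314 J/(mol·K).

0.503

With equal orders, S_{D/U} = k_D/k_U = (A_D/A_U)·exp[(E_U−E_D)/(RT)].
(E_U−E_D)/(RT) = (157−122)×10³/(8.314×655) = 35000/5446 = 6.427.
k_D/k_U = (8.63×10^8/1.06×10^12)·exp(6.427) = 8.142×10^-4 × 618.4 = 0.503.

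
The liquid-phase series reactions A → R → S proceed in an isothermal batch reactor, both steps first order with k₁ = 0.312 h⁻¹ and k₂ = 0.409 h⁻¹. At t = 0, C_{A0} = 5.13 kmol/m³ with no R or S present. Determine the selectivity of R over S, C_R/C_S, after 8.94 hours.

For first-order series with pure A initially, C_R(t) = k₁C_{A0}/(k₂−k₁)·(e^(−k₁t) − e^(−k₂t)).
e^(−k₁t) = e^(−0.312×8.94) = e^(−2.789) = 0.06147; e^(−k₂t) = e^(−3.656) = 0.02582.
C_R = 0.312×5.13/(0.409−0.312) × (0.06147−0.02582) = 16.50×0.03564 = 0.5881 kmol/m³.
C_A = C_{A0}e^(−k₁t) = 0.3153 kmol/m³, so C_S = C_{A0}−C_A−C_R = 4.227 kmol/m³; C_R/C_S = 0.139.

0.139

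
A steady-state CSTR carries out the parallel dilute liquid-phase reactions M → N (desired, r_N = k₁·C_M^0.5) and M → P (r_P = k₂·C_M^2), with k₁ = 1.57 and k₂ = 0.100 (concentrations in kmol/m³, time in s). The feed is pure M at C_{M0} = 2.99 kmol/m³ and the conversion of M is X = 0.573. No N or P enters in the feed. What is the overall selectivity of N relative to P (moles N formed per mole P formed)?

Exit C_M = C_{M0}(1−X) = 2.99×0.427 = 1.277 kmol/m³.
In a CSTR the entire volume is at exit conditions, so r_N = 1.57×1.277^0.5 = 1.774 and r_P = 0.100×1.277^2 = 0.1630.
Overall selectivity = C_N/C_P = r_Nτ/(r_Pτ) = r_N/r_P = 10.9.

10.9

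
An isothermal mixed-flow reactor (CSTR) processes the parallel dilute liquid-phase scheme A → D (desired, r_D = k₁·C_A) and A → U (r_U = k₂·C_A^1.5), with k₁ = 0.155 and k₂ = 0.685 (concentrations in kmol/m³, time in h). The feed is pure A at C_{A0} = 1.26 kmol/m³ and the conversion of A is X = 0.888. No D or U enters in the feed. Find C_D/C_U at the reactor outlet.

0.602

Exit C_A = C_{A0}(1−X) = 1.26×0.112 = 0.1411 kmol/m³.
In a CSTR the entire volume is at exit conditions, so r_D = 0.155×0.1411 = 0.02187 and r_U = 0.685×0.1411^1.5 = 0.03631.
Overall selectivity = C_D/C_U = r_Dτ/(r_Uτ) = r_D/r_U = 0.602.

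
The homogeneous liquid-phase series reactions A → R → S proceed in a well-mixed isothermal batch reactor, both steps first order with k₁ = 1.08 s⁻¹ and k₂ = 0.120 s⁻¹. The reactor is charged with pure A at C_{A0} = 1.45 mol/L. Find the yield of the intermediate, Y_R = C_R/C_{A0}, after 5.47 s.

0.580

For first-order series with pure A initially, C_R(t) = k₁C_{A0}/(k₂−k₁)·(e^(−k₁t) − e^(−k₂t)).
e^(−k₁t) = e^(−1.08×5.47) = e^(−5.908) = 0.002719; e^(−k₂t) = e^(−0.6564) = 0.5187.
C_R = 1.08×1.45/(0.120−1.08) × (0.002719−0.5187) = (-1.631)×(-0.5160) = 0.8417 mol/L.
Y_R = C_R/C_{A0} = 0.8417/1.45 = 0.580.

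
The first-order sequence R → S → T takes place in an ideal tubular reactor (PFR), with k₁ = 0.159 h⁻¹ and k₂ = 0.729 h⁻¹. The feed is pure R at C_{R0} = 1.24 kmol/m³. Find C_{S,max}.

0.177 kmol/m³

Evaluating C_S at τ_opt = ln(k₂/k₁)/(k₂−k₁) gives C_{S,max}/C_{R0} = (k₁/k₂)^[k₂/(k₂−k₁)].
= (0.159/0.729)^(0.729/(0.729−0.159)) = (0.2181)^(1.279) = 0.1426.
C_{S,max} = 0.1426×1.24 = 0.177 kmol/m³.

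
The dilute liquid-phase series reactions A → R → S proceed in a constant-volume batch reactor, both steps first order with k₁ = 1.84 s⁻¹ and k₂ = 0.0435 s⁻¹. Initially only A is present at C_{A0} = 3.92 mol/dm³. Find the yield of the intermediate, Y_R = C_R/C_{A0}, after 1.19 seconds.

0.858

Solving the coupled first-order balances gives C_R(t) = [k₁/(k₂−k₁)]·C_{A0}·(e^(−k₁t) − e^(−k₂t)).
e^(−k₁t) = e^(−1.84×1.19) = e^(−2.190) = 0.1120; e^(−k₂t) = e^(−0.05176) = 0.9496.
C_R = 1.84×3.92/(0.0435−1.84) × (0.1120−0.9496) = (-4.015)×(-0.8376) = 3.363 mol/dm³.
Y_R = C_R/C_{A0} = 3.363/3.92 = 0.858.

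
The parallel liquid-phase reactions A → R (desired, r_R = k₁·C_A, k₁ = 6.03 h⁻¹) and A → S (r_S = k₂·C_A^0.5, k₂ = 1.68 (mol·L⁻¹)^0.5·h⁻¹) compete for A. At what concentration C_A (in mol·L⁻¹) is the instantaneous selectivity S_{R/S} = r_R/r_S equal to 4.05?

1.27 mol·L⁻¹

S_{R/S} = (k₁/k₂)·C_A^0.5 ⇒ C_A = (S·k₂/k₁)^(2).
= (4.05×1.68/6.03)^(2) = (1.128)^(2) = 1.27 mol·L⁻¹.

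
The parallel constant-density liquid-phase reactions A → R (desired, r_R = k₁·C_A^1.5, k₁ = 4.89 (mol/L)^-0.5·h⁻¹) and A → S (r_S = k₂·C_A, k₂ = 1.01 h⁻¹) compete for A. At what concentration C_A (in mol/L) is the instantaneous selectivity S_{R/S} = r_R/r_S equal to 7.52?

2.41 mol/L

S_{R/S} = (k₁/k₂)·C_A^0.5 ⇒ C_A = (S·k₂/k₁)^(2).
= (7.52×1.01/4.89)^(2) = (1.553)^(2) = 2.41 mol/L.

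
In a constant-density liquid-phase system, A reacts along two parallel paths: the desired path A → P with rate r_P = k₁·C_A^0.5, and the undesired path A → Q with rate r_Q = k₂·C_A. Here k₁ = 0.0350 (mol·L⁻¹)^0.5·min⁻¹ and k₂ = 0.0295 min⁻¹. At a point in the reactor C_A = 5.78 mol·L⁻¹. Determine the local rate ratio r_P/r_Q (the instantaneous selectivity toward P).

0.493

S_{P/Q} = r_P/r_Q = (k₁·C_A^0.5)/(k₂·C_A) = (k₁/k₂)·C_A^-0.5.
= (0.0350×5.780^0.5) / (0.0295×5.780) = 0.08415/0.1705 = 0.493.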